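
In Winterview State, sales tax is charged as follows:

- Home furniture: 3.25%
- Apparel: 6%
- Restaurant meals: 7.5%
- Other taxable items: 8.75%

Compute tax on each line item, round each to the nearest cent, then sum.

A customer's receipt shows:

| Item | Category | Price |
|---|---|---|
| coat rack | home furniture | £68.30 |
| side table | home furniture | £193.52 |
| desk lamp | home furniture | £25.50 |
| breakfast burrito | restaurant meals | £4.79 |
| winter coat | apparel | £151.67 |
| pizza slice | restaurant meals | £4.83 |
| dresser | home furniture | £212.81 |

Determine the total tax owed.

£26.08

Coat rack £68.30: home furniture → 3.25% → £2.22
Side table £193.52: home furniture → 3.25% → £6.29
Desk lamp £25.50: home furniture → 3.25% → £0.83
Breakfast burrito £4.79: restaurant meals → 7.5% → £0.36
Winter coat £151.67: apparel → 6% → £9.10
Pizza slice £4.83: restaurant meals → 7.5% → £0.36
Dresser £212.81: home furniture → 3.25% → £6.92
Total tax = £2.22 + £6.29 + £0.83 + £0.36 + £9.10 + £0.36 + £6.92 = £26.08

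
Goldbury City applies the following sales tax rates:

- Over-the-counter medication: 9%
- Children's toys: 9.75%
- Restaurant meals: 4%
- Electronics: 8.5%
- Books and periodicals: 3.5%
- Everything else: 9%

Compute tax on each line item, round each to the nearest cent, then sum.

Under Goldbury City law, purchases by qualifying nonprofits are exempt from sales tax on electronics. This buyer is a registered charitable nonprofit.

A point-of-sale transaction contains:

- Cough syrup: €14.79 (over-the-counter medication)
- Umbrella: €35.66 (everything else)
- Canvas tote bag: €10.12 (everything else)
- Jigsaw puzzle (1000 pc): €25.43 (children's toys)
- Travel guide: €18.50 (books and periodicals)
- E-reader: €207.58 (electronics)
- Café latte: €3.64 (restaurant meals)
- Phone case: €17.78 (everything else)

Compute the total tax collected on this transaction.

€10.33

Cough syrup €14.79: over-the-counter medication → 9% → €1.33
Umbrella €35.66: everything else → 9% → €3.21
Canvas tote bag €10.12: everything else → 9% → €0.91
Jigsaw puzzle (1000 pc) €25.43: children's toys → 9.75% → €2.48
Travel guide €18.50: books and periodicals → 3.5% → €0.65
E-reader €207.58: electronics, buyer-exempt → 0% → €0.00
Café latte €3.64: restaurant meals → 4% → €0.15
Phone case €17.78: everything else → 9% → €1.60
Total tax = €1.33 + €3.21 + €0.91 + €2.48 + €0.65 + €0.15 + €1.60 = €10.33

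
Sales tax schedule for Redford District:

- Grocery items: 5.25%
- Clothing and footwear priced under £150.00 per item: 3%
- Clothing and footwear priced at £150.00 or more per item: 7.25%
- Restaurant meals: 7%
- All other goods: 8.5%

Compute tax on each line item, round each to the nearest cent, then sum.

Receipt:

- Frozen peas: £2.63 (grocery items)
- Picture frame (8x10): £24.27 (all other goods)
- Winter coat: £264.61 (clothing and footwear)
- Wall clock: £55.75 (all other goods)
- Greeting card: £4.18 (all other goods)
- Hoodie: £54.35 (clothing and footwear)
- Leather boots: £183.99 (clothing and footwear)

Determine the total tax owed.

£41.45

Frozen peas £2.63: grocery items → 5.25% → £0.14
Picture frame (8x10) £24.27: all other goods → 8.5% → £2.06
Winter coat £264.61: clothing and footwear, £150.00 or more → 7.25% → £19.18
Wall clock £55.75: all other goods → 8.5% → £4.74
Greeting card £4.18: all other goods → 8.5% → £0.36
Hoodie £54.35: clothing and footwear, under £150.00 → 3% → £1.63
Leather boots £183.99: clothing and footwear, £150.00 or more → 7.25% → £13.34
Total tax = £0.14 + £2.06 + £19.18 + £4.74 + £0.36 + £1.63 + £13.34 = £41.45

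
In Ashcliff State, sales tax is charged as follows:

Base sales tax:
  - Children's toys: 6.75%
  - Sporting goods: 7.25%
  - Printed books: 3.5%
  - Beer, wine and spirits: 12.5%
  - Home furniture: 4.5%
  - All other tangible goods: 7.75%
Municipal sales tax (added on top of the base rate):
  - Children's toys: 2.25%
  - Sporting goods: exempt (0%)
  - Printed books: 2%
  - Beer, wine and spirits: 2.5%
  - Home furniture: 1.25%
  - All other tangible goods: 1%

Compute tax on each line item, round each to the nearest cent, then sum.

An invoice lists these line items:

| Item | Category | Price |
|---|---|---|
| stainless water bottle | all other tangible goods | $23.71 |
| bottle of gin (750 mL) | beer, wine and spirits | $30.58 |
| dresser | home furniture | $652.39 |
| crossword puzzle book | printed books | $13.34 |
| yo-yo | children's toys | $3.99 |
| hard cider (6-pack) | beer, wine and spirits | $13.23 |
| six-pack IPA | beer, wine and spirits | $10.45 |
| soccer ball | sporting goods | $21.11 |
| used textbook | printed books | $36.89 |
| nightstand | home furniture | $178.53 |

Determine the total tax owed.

$62.64

Stainless water bottle $23.71: all other tangible goods → 7.75% + 1% municipal = 8.75% → $2.07
Bottle of gin (750 mL) $30.58: beer, wine and spirits → 12.5% + 2.5% municipal = 15% → $4.59
Dresser $652.39: home furniture → 4.5% + 1.25% municipal = 5.75% → $37.51
Crossword puzzle book $13.34: printed books → 3.5% + 2% municipal = 5.5% → $0.73
Yo-yo $3.99: children's toys → 6.75% + 2.25% municipal = 9% → $0.36
Hard cider (6-pack) $13.23: beer, wine and spirits → 12.5% + 2.5% municipal = 15% → $1.98
Six-pack IPA $10.45: beer, wine and spirits → 12.5% + 2.5% municipal = 15% → $1.57
Soccer ball $21.11: sporting goods → 7.25% + 0% municipal = 7.25% → $1.53
Used textbook $36.89: printed books → 3.5% + 2% municipal = 5.5% → $2.03
Nightstand $178.53: home furniture → 4.5% + 1.25% municipal = 5.75% → $10.27
Total tax = $2.07 + $4.59 + $37.51 + $0.73 + $0.36 + $1.98 + $1.57 + $1.53 + $2.03 + $10.27 = $62.64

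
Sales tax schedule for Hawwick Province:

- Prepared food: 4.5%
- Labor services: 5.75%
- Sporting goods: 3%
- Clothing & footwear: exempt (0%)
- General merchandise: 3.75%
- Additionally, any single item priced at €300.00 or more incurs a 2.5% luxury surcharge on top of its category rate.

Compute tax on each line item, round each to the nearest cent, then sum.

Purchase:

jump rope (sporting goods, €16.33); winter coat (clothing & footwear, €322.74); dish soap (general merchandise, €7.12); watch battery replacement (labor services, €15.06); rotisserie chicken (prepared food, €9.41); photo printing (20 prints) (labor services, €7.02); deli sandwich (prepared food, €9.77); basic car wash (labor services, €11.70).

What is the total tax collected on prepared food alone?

€0.86

Rotisserie chicken €9.41: prepared food → 4.5% → €0.42
Deli sandwich €9.77: prepared food → 4.5% → €0.44
Tax on prepared food = €0.42 + €0.44 = €0.86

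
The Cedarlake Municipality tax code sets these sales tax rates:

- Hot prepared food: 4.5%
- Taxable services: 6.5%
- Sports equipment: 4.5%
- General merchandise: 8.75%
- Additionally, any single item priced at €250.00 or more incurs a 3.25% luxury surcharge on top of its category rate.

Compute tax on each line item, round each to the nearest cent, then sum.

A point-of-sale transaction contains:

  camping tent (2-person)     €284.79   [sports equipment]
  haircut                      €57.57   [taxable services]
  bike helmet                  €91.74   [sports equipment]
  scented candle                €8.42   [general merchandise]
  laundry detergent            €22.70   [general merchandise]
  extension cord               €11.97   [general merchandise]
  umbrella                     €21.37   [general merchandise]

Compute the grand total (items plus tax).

€534.15

Camping tent (2-person) €284.79: sports equipment → 4.5% + 3.25% surcharge = 7.75% → €22.07
Haircut €57.57: taxable services → 6.5% → €3.74
Bike helmet €91.74: sports equipment → 4.5% → €4.13
Scented candle €8.42: general merchandise → 8.75% → €0.74
Laundry detergent €22.70: general merchandise → 8.75% → €1.99
Extension cord €11.97: general merchandise → 8.75% → €1.05
Umbrella €21.37: general merchandise → 8.75% → €1.87
Subtotal = €498.56; tax = €35.59; total due = €534.15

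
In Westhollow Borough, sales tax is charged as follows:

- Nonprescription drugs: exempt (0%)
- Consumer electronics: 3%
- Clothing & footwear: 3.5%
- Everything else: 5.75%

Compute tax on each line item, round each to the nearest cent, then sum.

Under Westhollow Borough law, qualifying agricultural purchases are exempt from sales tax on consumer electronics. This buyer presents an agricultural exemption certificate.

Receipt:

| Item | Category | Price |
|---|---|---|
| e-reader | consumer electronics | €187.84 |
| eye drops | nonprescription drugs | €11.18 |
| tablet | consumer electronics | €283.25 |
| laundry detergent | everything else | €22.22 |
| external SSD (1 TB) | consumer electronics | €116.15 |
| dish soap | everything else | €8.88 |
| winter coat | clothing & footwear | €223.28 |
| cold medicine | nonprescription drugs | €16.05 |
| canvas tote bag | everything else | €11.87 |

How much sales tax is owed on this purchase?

€10.28

E-reader €187.84: consumer electronics, buyer-exempt → 0% → €0.00
Eye drops €11.18: nonprescription drugs → 0% → €0.00
Tablet €283.25: consumer electronics, buyer-exempt → 0% → €0.00
Laundry detergent €22.22: everything else → 5.75% → €1.28
External SSD (1 TB) €116.15: consumer electronics, buyer-exempt → 0% → €0.00
Dish soap €8.88: everything else → 5.75% → €0.51
Winter coat €223.28: clothing & footwear → 3.5% → €7.81
Cold medicine €16.05: nonprescription drugs → 0% → €0.00
Canvas tote bag €11.87: everything else → 5.75% → €0.68
Total tax = €1.28 + €0.51 + €7.81 + €0.68 = €10.28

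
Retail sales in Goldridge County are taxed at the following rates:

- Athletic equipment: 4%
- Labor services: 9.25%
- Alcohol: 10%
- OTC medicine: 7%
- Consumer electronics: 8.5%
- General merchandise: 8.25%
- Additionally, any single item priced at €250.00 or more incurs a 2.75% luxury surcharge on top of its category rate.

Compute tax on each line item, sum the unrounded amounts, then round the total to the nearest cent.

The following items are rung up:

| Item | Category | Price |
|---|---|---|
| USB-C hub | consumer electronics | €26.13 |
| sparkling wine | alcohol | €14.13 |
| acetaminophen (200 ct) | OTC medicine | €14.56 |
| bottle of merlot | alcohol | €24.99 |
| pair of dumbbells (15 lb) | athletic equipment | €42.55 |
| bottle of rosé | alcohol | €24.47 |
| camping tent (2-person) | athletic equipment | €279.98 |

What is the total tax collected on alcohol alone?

€6.36

Sparkling wine €14.13: alcohol → 10% → €1.413
Bottle of merlot €24.99: alcohol → 10% → €2.499
Bottle of rosé €24.47: alcohol → 10% → €2.447
Tax on alcohol: unrounded sum = €6.359 → €6.36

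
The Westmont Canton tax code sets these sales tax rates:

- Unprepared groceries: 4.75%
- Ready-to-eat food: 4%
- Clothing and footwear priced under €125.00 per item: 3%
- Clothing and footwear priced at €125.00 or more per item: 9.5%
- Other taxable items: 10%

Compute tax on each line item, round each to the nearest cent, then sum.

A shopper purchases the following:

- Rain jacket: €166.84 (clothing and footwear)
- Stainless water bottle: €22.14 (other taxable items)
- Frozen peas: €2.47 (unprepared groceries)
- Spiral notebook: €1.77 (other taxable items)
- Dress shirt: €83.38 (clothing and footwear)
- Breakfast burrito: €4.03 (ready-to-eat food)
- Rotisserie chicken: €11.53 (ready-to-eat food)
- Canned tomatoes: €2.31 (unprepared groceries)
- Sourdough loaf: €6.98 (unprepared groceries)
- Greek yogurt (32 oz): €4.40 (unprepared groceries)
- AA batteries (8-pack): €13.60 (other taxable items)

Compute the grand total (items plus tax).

Rain jacket €166.84: clothing and footwear, €125.00 or more → 9.5% → €15.85
Stainless water bottle €22.14: other taxable items → 10% → €2.21
Frozen peas €2.47: unprepared groceries → 4.75% → €0.12
Spiral notebook €1.77: other taxable items → 10% → €0.18
Dress shirt €83.38: clothing and footwear, under €125.00 → 3% → €2.50
Breakfast burrito €4.03: ready-to-eat food → 4% → €0.16
Rotisserie chicken €11.53: ready-to-eat food → 4% → €0.46
Canned tomatoes €2.31: unprepared groceries → 4.75% → €0.11
Sourdough loaf €6.98: unprepared groceries → 4.75% → €0.33
Greek yogurt (32 oz) €4.40: unprepared groceries → 4.75% → €0.21
AA batteries (8-pack) €13.60: other taxable items → 10% → €1.36
Subtotal = €319.45; tax = €23.49; total due = €342.94

€342.94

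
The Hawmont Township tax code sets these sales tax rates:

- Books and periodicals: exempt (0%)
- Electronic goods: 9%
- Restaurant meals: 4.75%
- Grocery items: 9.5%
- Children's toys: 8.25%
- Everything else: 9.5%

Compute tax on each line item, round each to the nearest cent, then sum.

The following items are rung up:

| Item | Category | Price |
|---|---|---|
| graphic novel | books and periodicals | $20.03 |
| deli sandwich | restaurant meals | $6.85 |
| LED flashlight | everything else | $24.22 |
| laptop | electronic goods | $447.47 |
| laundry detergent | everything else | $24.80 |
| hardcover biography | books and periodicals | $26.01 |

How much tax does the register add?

Graphic novel $20.03: books and periodicals → 0% → $0.00
Deli sandwich $6.85: restaurant meals → 4.75% → $0.33
LED flashlight $24.22: everything else → 9.5% → $2.30
Laptop $447.47: electronic goods → 9% → $40.27
Laundry detergent $24.80: everything else → 9.5% → $2.36
Hardcover biography $26.01: books and periodicals → 0% → $0.00
Total tax = $0.33 + $2.30 + $40.27 + $2.36 = $45.26

$45.26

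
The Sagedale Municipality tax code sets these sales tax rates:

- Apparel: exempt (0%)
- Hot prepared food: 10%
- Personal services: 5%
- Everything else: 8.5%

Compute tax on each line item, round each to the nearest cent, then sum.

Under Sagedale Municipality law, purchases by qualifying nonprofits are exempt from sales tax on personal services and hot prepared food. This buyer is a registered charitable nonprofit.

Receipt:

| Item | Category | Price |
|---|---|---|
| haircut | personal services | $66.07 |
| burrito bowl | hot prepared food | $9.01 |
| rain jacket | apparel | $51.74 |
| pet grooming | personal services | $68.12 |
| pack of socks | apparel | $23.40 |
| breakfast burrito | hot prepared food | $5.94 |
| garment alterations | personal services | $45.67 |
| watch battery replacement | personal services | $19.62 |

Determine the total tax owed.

$0.00

Haircut $66.07: personal services, buyer-exempt → 0% → $0.00
Burrito bowl $9.01: hot prepared food, buyer-exempt → 0% → $0.00
Rain jacket $51.74: apparel → 0% → $0.00
Pet grooming $68.12: personal services, buyer-exempt → 0% → $0.00
Pack of socks $23.40: apparel → 0% → $0.00
Breakfast burrito $5.94: hot prepared food, buyer-exempt → 0% → $0.00
Garment alterations $45.67: personal services, buyer-exempt → 0% → $0.00
Watch battery replacement $19.62: personal services, buyer-exempt → 0% → $0.00
Total tax = $0.00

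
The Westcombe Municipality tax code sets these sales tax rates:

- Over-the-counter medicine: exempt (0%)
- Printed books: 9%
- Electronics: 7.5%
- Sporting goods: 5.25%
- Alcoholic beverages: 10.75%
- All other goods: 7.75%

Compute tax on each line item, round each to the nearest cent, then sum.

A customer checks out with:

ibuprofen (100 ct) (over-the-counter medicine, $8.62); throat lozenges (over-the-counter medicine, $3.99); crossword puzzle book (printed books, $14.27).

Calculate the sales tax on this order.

Ibuprofen (100 ct) $8.62: over-the-counter medicine → 0% → $0.00
Throat lozenges $3.99: over-the-counter medicine → 0% → $0.00
Crossword puzzle book $14.27: printed books → 9% → $1.28
Total tax = $1.28

$1.28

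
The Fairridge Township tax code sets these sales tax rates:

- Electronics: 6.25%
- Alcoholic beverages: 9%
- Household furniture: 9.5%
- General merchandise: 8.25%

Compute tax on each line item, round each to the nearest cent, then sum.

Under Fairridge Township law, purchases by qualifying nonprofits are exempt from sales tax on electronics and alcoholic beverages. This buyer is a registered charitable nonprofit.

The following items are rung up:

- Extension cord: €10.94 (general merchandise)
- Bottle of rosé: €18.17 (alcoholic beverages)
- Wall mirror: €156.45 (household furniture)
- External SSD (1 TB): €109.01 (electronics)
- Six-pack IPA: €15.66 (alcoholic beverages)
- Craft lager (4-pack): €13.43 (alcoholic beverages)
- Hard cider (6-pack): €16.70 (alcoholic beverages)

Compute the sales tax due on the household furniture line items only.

Wall mirror €156.45: household furniture → 9.5% → €14.86
Tax on household furniture = €14.86

€14.86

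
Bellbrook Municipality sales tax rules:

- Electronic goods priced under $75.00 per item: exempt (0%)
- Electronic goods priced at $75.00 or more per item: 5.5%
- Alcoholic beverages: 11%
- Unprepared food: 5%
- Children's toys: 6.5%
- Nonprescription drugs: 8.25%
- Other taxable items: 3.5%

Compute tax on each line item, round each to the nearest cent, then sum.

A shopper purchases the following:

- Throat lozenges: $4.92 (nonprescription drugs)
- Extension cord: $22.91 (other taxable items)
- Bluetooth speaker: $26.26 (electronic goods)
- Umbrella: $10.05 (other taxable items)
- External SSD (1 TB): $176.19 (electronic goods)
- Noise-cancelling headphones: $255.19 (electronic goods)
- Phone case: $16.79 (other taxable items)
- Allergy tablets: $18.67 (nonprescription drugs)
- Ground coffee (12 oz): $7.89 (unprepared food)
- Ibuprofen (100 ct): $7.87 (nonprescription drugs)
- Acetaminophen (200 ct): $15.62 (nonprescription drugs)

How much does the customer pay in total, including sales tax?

$592.11

Throat lozenges $4.92: nonprescription drugs → 8.25% → $0.41
Extension cord $22.91: other taxable items → 3.5% → $0.80
Bluetooth speaker $26.26: electronic goods, under $75.00 → 0% → $0.00
Umbrella $10.05: other taxable items → 3.5% → $0.35
External SSD (1 TB) $176.19: electronic goods, $75.00 or more → 5.5% → $9.69
Noise-cancelling headphones $255.19: electronic goods, $75.00 or more → 5.5% → $14.04
Phone case $16.79: other taxable items → 3.5% → $0.59
Allergy tablets $18.67: nonprescription drugs → 8.25% → $1.54
Ground coffee (12 oz) $7.89: unprepared food → 5% → $0.39
Ibuprofen (100 ct) $7.87: nonprescription drugs → 8.25% → $0.65
Acetaminophen (200 ct) $15.62: nonprescription drugs → 8.25% → $1.29
Subtotal = $562.36; tax = $29.75; total due = $592.11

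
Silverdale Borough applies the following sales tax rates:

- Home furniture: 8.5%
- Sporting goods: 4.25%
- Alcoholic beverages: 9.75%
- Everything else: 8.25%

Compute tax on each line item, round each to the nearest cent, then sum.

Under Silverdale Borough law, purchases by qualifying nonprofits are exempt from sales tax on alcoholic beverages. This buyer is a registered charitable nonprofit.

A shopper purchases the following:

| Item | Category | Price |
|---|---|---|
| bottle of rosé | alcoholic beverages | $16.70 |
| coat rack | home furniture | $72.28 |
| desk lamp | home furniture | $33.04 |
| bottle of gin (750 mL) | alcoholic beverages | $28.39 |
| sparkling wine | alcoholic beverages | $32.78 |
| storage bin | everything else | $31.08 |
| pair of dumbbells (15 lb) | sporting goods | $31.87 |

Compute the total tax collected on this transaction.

Bottle of rosé $16.70: alcoholic beverages, buyer-exempt → 0% → $0.00
Coat rack $72.28: home furniture → 8.5% → $6.14
Desk lamp $33.04: home furniture → 8.5% → $2.81
Bottle of gin (750 mL) $28.39: alcoholic beverages, buyer-exempt → 0% → $0.00
Sparkling wine $32.78: alcoholic beverages, buyer-exempt → 0% → $0.00
Storage bin $31.08: everything else → 8.25% → $2.56
Pair of dumbbells (15 lb) $31.87: sporting goods → 4.25% → $1.35
Total tax = $6.14 + $2.81 + $2.56 + $1.35 = $12.86

$12.86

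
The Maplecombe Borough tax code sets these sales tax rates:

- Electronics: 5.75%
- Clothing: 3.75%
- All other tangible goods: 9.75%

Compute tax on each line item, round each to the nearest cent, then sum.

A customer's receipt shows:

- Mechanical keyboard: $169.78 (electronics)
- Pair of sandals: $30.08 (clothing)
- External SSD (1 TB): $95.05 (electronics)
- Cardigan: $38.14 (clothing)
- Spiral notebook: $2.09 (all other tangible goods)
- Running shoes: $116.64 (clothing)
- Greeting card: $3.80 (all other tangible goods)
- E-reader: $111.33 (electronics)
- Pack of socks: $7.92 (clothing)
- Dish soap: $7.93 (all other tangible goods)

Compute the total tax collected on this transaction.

$30.20

Mechanical keyboard $169.78: electronics → 5.75% → $9.76
Pair of sandals $30.08: clothing → 3.75% → $1.13
External SSD (1 TB) $95.05: electronics → 5.75% → $5.47
Cardigan $38.14: clothing → 3.75% → $1.43
Spiral notebook $2.09: all other tangible goods → 9.75% → $0.20
Running shoes $116.64: clothing → 3.75% → $4.37
Greeting card $3.80: all other tangible goods → 9.75% → $0.37
E-reader $111.33: electronics → 5.75% → $6.40
Pack of socks $7.92: clothing → 3.75% → $0.30
Dish soap $7.93: all other tangible goods → 9.75% → $0.77
Total tax = $9.76 + $1.13 + $5.47 + $1.43 + $0.20 + $4.37 + $0.37 + $6.40 + $0.30 + $0.77 = $30.20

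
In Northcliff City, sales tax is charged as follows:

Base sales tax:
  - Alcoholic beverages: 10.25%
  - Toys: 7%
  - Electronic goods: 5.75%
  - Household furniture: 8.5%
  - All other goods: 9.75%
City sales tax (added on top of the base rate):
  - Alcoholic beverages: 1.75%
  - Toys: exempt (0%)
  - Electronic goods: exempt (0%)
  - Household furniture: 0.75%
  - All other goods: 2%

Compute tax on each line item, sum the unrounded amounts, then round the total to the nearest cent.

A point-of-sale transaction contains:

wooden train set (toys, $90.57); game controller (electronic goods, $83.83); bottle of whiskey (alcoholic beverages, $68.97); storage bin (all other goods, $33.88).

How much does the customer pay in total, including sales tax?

$300.67

Wooden train set $90.57: toys → 7% + 0% city = 7% → $6.3399
Game controller $83.83: electronic goods → 5.75% + 0% city = 5.75% → $4.820225
Bottle of whiskey $68.97: alcoholic beverages → 10.25% + 1.75% city = 12% → $8.2764
Storage bin $33.88: all other goods → 9.75% + 2% city = 11.75% → $3.9809
Subtotal = $277.25; unrounded tax = $23.417425 → $23.42; total due = $300.67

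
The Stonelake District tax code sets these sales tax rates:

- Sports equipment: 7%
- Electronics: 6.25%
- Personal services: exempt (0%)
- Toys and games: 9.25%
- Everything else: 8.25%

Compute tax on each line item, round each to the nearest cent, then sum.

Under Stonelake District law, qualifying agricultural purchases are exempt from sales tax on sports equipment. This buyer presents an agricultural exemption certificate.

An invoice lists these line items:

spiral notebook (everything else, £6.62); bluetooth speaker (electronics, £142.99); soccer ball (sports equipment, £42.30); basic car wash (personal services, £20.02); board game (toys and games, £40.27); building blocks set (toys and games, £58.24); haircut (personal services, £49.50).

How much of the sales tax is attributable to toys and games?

Board game £40.27: toys and games → 9.25% → £3.72
Building blocks set £58.24: toys and games → 9.25% → £5.39
Tax on toys and games = £3.72 + £5.39 = £9.11

£9.11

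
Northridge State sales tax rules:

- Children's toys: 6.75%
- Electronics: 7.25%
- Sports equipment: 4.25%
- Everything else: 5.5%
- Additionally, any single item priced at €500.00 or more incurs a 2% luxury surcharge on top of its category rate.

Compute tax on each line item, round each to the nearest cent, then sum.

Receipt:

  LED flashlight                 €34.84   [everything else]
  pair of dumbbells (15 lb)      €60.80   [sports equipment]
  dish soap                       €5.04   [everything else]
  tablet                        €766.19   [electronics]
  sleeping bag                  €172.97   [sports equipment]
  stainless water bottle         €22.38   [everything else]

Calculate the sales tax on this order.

LED flashlight €34.84: everything else → 5.5% → €1.92
Pair of dumbbells (15 lb) €60.80: sports equipment → 4.25% → €2.58
Dish soap €5.04: everything else → 5.5% → €0.28
Tablet €766.19: electronics → 7.25% + 2% surcharge = 9.25% → €70.87
Sleeping bag €172.97: sports equipment → 4.25% → €7.35
Stainless water bottle €22.38: everything else → 5.5% → €1.23
Total tax = €1.92 + €2.58 + €0.28 + €70.87 + €7.35 + €1.23 = €84.23

€84.23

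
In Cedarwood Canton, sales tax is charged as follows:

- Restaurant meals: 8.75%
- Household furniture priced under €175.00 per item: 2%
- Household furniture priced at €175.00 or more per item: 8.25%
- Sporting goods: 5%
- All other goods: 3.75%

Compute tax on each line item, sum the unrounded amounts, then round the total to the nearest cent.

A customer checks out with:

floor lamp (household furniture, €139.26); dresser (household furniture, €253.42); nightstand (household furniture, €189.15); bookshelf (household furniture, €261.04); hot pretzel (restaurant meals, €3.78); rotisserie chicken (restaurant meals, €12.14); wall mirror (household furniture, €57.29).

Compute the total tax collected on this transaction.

€63.37

Floor lamp €139.26: household furniture, under €175.00 → 2% → €2.7852
Dresser €253.42: household furniture, €175.00 or more → 8.25% → €20.90715
Nightstand €189.15: household furniture, €175.00 or more → 8.25% → €15.604875
Bookshelf €261.04: household furniture, €175.00 or more → 8.25% → €21.5358
Hot pretzel €3.78: restaurant meals → 8.75% → €0.33075
Rotisserie chicken €12.14: restaurant meals → 8.75% → €1.06225
Wall mirror €57.29: household furniture, under €175.00 → 2% → €1.1458
Unrounded tax sum = €63.371825 → €63.37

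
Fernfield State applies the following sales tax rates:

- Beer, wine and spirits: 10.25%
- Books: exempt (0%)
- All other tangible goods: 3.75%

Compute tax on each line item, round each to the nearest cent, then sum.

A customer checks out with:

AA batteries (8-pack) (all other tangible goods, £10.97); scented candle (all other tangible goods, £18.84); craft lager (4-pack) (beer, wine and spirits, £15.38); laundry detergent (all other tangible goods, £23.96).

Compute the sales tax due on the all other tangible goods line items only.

AA batteries (8-pack) £10.97: all other tangible goods → 3.75% → £0.41
Scented candle £18.84: all other tangible goods → 3.75% → £0.71
Laundry detergent £23.96: all other tangible goods → 3.75% → £0.90
Tax on all other tangible goods = £0.41 + £0.71 + £0.90 = £2.02

£2.02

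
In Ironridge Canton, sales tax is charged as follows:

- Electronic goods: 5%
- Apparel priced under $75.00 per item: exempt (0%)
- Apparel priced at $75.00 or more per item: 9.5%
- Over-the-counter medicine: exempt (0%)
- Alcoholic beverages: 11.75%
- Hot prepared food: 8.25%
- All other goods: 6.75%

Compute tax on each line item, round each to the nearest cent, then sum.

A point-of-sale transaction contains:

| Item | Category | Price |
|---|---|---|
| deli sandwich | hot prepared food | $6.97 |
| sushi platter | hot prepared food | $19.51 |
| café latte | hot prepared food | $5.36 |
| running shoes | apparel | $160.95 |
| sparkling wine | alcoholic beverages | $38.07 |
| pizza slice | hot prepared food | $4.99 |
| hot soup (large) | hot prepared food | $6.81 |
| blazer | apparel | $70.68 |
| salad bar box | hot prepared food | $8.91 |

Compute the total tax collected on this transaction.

Deli sandwich $6.97: hot prepared food → 8.25% → $0.58
Sushi platter $19.51: hot prepared food → 8.25% → $1.61
Café latte $5.36: hot prepared food → 8.25% → $0.44
Running shoes $160.95: apparel, $75.00 or more → 9.5% → $15.29
Sparkling wine $38.07: alcoholic beverages → 11.75% → $4.47
Pizza slice $4.99: hot prepared food → 8.25% → $0.41
Hot soup (large) $6.81: hot prepared food → 8.25% → $0.56
Blazer $70.68: apparel, under $75.00 → 0% → $0.00
Salad bar box $8.91: hot prepared food → 8.25% → $0.74
Total tax = $0.58 + $1.61 + $0.44 + $15.29 + $4.47 + $0.41 + $0.56 + $0.74 = $24.10

$24.10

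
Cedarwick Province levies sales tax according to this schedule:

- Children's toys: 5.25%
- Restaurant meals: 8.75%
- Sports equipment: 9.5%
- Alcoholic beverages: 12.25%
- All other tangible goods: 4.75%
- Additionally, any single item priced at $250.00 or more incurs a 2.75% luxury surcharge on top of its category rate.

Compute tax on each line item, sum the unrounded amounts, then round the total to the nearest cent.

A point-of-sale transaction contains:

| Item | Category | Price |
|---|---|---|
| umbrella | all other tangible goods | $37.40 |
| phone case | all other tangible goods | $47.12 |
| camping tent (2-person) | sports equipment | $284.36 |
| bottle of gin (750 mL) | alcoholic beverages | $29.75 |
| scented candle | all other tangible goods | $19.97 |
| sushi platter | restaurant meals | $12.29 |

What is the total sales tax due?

$44.52

Umbrella $37.40: all other tangible goods → 4.75% → $1.7765
Phone case $47.12: all other tangible goods → 4.75% → $2.2382
Camping tent (2-person) $284.36: sports equipment → 9.5% + 2.75% surcharge = 12.25% → $34.8341
Bottle of gin (750 mL) $29.75: alcoholic beverages → 12.25% → $3.644375
Scented candle $19.97: all other tangible goods → 4.75% → $0.948575
Sushi platter $12.29: restaurant meals → 8.75% → $1.075375
Unrounded tax sum = $44.517125 → $44.52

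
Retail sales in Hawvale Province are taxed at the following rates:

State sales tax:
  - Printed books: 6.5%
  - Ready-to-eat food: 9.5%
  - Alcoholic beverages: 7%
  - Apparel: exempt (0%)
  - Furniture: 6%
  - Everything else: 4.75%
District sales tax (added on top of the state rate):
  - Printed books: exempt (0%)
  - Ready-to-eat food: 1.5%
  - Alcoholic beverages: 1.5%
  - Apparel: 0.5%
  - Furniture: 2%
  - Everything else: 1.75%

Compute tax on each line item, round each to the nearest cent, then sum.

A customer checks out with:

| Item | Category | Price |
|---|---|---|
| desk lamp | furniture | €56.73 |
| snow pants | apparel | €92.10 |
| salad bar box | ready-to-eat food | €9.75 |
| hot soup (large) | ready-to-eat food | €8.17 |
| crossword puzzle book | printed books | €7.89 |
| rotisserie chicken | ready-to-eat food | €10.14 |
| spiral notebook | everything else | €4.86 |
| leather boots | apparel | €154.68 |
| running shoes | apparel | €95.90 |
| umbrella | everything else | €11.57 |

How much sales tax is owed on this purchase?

€10.92

Desk lamp €56.73: furniture → 6% + 2% district = 8% → €4.54
Snow pants €92.10: apparel → 0% + 0.5% district = 0.5% → €0.46
Salad bar box €9.75: ready-to-eat food → 9.5% + 1.5% district = 11% → €1.07
Hot soup (large) €8.17: ready-to-eat food → 9.5% + 1.5% district = 11% → €0.90
Crossword puzzle book €7.89: printed books → 6.5% + 0% district = 6.5% → €0.51
Rotisserie chicken €10.14: ready-to-eat food → 9.5% + 1.5% district = 11% → €1.12
Spiral notebook €4.86: everything else → 4.75% + 1.75% district = 6.5% → €0.32
Leather boots €154.68: apparel → 0% + 0.5% district = 0.5% → €0.77
Running shoes €95.90: apparel → 0% + 0.5% district = 0.5% → €0.48
Umbrella €11.57: everything else → 4.75% + 1.75% district = 6.5% → €0.75
Total tax = €4.54 + €0.46 + €1.07 + €0.90 + €0.51 + €1.12 + €0.32 + €0.77 + €0.48 + €0.75 = €10.92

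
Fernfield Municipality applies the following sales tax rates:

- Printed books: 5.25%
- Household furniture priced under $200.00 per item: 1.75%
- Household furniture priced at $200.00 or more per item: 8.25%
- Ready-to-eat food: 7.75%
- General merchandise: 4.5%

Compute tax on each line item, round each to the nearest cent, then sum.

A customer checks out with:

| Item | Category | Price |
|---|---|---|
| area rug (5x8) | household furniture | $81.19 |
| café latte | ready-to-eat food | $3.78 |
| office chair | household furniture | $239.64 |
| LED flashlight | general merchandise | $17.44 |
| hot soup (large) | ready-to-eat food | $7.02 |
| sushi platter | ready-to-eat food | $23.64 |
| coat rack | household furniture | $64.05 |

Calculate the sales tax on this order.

Area rug (5x8) $81.19: household furniture, under $200.00 → 1.75% → $1.42
Café latte $3.78: ready-to-eat food → 7.75% → $0.29
Office chair $239.64: household furniture, $200.00 or more → 8.25% → $19.77
LED flashlight $17.44: general merchandise → 4.5% → $0.78
Hot soup (large) $7.02: ready-to-eat food → 7.75% → $0.54
Sushi platter $23.64: ready-to-eat food → 7.75% → $1.83
Coat rack $64.05: household furniture, under $200.00 → 1.75% → $1.12
Total tax = $1.42 + $0.29 + $19.77 + $0.78 + $0.54 + $1.83 + $1.12 = $25.75

$25.75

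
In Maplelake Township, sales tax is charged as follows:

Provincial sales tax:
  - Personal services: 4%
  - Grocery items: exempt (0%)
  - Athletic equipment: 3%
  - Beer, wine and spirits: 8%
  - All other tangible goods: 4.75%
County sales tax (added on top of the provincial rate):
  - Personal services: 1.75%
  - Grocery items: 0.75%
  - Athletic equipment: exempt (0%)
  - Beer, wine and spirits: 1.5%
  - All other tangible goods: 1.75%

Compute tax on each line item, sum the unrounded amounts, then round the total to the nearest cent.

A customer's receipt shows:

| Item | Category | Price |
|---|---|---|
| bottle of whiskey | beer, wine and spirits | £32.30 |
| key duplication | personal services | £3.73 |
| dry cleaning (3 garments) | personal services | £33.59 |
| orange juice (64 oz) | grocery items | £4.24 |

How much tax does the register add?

£5.25

Bottle of whiskey £32.30: beer, wine and spirits → 8% + 1.5% county = 9.5% → £3.0685
Key duplication £3.73: personal services → 4% + 1.75% county = 5.75% → £0.214475
Dry cleaning (3 garments) £33.59: personal services → 4% + 1.75% county = 5.75% → £1.931425
Orange juice (64 oz) £4.24: grocery items → 0% + 0.75% county = 0.75% → £0.0318
Unrounded tax sum = £5.2462 → £5.25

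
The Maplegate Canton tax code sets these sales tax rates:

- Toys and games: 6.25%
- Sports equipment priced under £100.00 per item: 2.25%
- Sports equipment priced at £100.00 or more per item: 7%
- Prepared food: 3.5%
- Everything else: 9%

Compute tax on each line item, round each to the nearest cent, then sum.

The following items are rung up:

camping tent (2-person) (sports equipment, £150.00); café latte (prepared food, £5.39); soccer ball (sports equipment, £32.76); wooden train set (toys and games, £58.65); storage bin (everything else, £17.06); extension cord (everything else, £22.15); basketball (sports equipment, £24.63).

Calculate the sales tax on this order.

Camping tent (2-person) £150.00: sports equipment, £100.00 or more → 7% → £10.50
Café latte £5.39: prepared food → 3.5% → £0.19
Soccer ball £32.76: sports equipment, under £100.00 → 2.25% → £0.74
Wooden train set £58.65: toys and games → 6.25% → £3.67
Storage bin £17.06: everything else → 9% → £1.54
Extension cord £22.15: everything else → 9% → £1.99
Basketball £24.63: sports equipment, under £100.00 → 2.25% → £0.55
Total tax = £10.50 + £0.19 + £0.74 + £3.67 + £1.54 + £1.99 + £0.55 = £19.18

£19.18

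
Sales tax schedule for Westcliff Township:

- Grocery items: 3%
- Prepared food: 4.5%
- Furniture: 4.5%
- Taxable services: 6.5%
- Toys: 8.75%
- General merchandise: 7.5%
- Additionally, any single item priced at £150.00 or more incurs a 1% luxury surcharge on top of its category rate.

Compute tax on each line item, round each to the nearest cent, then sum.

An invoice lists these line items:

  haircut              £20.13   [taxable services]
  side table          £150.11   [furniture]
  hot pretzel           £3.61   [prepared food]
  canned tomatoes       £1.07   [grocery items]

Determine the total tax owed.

£9.76

Haircut £20.13: taxable services → 6.5% → £1.31
Side table £150.11: furniture → 4.5% + 1% surcharge = 5.5% → £8.26
Hot pretzel £3.61: prepared food → 4.5% → £0.16
Canned tomatoes £1.07: grocery items → 3% → £0.03
Total tax = £1.31 + £8.26 + £0.16 + £0.03 = £9.76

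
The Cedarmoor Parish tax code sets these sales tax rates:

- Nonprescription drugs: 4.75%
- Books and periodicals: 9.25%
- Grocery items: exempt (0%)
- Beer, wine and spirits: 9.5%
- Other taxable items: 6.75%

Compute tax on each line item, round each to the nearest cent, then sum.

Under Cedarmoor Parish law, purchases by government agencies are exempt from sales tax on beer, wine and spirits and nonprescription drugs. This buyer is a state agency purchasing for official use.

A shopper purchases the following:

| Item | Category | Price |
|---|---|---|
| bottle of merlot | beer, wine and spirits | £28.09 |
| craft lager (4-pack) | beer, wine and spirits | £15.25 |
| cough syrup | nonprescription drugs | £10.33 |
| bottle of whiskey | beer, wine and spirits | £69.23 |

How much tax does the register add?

£0.00

Bottle of merlot £28.09: beer, wine and spirits, buyer-exempt → 0% → £0.00
Craft lager (4-pack) £15.25: beer, wine and spirits, buyer-exempt → 0% → £0.00
Cough syrup £10.33: nonprescription drugs, buyer-exempt → 0% → £0.00
Bottle of whiskey £69.23: beer, wine and spirits, buyer-exempt → 0% → £0.00
Total tax = £0.00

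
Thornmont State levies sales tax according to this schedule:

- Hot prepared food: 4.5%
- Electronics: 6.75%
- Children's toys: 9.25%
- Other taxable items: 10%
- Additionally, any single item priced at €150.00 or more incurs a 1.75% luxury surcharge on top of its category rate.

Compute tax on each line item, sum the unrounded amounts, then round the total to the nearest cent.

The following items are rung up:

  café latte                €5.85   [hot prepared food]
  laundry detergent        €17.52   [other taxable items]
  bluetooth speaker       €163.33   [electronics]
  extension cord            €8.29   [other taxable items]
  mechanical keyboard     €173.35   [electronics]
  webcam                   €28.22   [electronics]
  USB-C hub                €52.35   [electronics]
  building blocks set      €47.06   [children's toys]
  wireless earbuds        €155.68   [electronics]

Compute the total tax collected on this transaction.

Café latte €5.85: hot prepared food → 4.5% → €0.26325
Laundry detergent €17.52: other taxable items → 10% → €1.752
Bluetooth speaker €163.33: electronics → 6.75% + 1.75% surcharge = 8.5% → €13.88305
Extension cord €8.29: other taxable items → 10% → €0.829
Mechanical keyboard €173.35: electronics → 6.75% + 1.75% surcharge = 8.5% → €14.73475
Webcam €28.22: electronics → 6.75% → €1.90485
USB-C hub €52.35: electronics → 6.75% → €3.533625
Building blocks set €47.06: children's toys → 9.25% → €4.35305
Wireless earbuds €155.68: electronics → 6.75% + 1.75% surcharge = 8.5% → €13.2328
Unrounded tax sum = €54.486375 → €54.49

€54.49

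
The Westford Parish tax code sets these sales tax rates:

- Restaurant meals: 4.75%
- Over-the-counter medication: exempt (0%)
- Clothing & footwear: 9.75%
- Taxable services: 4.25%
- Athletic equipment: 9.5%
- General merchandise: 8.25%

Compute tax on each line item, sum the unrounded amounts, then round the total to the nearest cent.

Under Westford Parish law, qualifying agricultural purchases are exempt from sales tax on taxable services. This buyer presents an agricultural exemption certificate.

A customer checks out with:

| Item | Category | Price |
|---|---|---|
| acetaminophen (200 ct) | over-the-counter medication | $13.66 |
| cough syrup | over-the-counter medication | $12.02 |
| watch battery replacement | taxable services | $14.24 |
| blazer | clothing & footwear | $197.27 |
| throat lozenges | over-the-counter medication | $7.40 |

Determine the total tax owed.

$19.23

Acetaminophen (200 ct) $13.66: over-the-counter medication → 0% → $0.00
Cough syrup $12.02: over-the-counter medication → 0% → $0.00
Watch battery replacement $14.24: taxable services, buyer-exempt → 0% → $0.00
Blazer $197.27: clothing & footwear → 9.75% → $19.233825
Throat lozenges $7.40: over-the-counter medication → 0% → $0.00
Unrounded tax sum = $19.233825 → $19.23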